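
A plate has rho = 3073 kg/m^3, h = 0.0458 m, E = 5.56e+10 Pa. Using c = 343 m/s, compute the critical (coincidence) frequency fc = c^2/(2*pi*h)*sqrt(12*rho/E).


12*rho/E = 12*3073/5.56e+10 = 6.63237e-07
sqrt(12*rho/E) = sqrt(6.63237e-07) = 0.000814394
c^2/(2*pi*h) = 343^2/(2*pi*0.0458) = 408830
fc = 408830 * 0.000814394 = 332.95 Hz


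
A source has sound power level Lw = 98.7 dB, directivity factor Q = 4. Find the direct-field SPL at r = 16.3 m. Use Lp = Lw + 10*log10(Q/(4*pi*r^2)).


4*pi*r^2 = 4*pi*16.3^2 = 3338.76 m^2
Q / (4*pi*r^2) = 4 / 3338.76 = 0.00119805
Lp = 98.7 + 10*log10(0.00119805) = 69.485 dB


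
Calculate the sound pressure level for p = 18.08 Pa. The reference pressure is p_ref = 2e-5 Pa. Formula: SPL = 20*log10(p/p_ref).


p / p_ref = 18.08 / 2e-5 = 904000
SPL = 20 * log10(904000) = 119.12 dB


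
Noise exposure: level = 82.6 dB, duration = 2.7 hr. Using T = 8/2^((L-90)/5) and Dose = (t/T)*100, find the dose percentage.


T_allowed = 8 / 2^((82.6 - 90)/5) = 22.3159 hr
Dose = 2.7 / 22.3159 * 100 = 12.099 %


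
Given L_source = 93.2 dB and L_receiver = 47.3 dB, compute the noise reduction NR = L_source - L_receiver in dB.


NR = L_source - L_receiver (difference between source and receiving room levels)
NR = 93.2 - 47.3 = 45.9 dB


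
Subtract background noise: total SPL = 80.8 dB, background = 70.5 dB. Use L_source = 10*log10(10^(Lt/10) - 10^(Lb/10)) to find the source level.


10^(80.8/10) = 1.20226e+08
10^(70.5/10) = 1.12202e+07
Difference = 1.20226e+08 - 1.12202e+07 = 1.09006e+08
L_source = 10*log10(1.09006e+08) = 80.375 dB


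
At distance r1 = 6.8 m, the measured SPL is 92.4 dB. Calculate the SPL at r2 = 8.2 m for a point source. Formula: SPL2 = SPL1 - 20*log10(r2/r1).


r2/r1 = 8.2/6.8 = 1.20588
Correction = 20*log10(1.20588) = 1.62608 dB
SPL2 = 92.4 - 1.62608 = 90.774 dB


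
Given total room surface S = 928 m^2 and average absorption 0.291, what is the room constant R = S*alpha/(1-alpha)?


R = 928 * 0.291 / (1 - 0.291) = 380.89 m^2


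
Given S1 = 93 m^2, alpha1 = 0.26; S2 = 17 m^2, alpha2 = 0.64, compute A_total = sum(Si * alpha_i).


93 * 0.26 = 24.18
17 * 0.64 = 10.88
A_total = 24.18 + 10.88 = 35.06 m^2


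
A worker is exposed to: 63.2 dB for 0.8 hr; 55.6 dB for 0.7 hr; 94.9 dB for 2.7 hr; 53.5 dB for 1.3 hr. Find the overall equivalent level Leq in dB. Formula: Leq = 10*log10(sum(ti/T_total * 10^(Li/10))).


T_total = 0.8 + 0.7 + 2.7 + 1.3 = 5.5 hr
(0.8/5.5) * 10^(63.2/10) = 303898
(0.7/5.5) * 10^(55.6/10) = 46209.9
(2.7/5.5) * 10^(94.9/10) = 1.51705e+09
(1.3/5.5) * 10^(53.5/10) = 52915.2
Sum = 303898 + 46209.9 + 1.51705e+09 + 52915.2 = 1.51745e+09
Leq = 10*log10(1.51745e+09) = 91.811 dB


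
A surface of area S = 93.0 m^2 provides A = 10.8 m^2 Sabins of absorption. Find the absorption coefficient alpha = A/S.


Absorption coefficient = absorbed power / incident power
alpha = A / S = 10.8 / 93.0 = 0.11613


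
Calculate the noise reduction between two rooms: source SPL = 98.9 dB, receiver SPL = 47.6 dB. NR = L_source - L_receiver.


NR = L_source - L_receiver (difference between source and receiving room levels)
NR = 98.9 - 47.6 = 51.3 dB


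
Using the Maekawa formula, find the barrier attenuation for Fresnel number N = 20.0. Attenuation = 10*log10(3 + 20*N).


3 + 20*N = 3 + 20*20.0 = 403
Att = 10*log10(403) = 26.053 dB


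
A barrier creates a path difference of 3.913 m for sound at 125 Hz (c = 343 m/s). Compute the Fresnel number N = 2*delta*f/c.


N = 2*delta*f/c = 2*delta/lambda, where lambda = c/f
lambda = 343 / 125 = 2.744 m
N = 2 * 3.913 / 2.744 = 2.852


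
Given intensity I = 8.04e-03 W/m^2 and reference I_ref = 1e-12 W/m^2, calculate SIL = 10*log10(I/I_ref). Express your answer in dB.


I / I_ref = 8.04e-03 / 1e-12 = 8.04e+09
SIL = 10 * log10(8.04e+09) = 99.053 dB


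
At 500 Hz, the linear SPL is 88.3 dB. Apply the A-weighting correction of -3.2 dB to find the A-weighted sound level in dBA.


A-weighting table: 500 Hz -> -3.2 dB correction
SPL_A = SPL + correction = 88.3 + (-3.2) = 85.1 dBA


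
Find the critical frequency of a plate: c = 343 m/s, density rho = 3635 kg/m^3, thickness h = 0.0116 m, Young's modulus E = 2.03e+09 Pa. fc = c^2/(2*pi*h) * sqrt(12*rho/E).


12*rho/E = 12*3635/2.03e+09 = 2.14877e-05
sqrt(12*rho/E) = sqrt(2.14877e-05) = 0.00463548
c^2/(2*pi*h) = 343^2/(2*pi*0.0116) = 1.61417e+06
fc = 1.61417e+06 * 0.00463548 = 7482.5 Hz


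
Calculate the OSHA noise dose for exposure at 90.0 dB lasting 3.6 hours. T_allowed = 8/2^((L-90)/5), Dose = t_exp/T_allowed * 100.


T_allowed = 8 / 2^((90.0 - 90)/5) = 8 hr
Dose = 3.6 / 8 * 100 = 45 %


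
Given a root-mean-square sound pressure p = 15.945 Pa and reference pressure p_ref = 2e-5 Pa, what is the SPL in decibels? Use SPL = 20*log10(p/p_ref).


p / p_ref = 15.945 / 2e-5 = 797250
SPL = 20 * log10(797250) = 118.03 dB


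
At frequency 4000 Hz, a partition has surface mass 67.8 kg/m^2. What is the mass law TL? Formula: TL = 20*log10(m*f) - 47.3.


m * f = 67.8 * 4000 = 271200
20*log10(271200) = 108.666 dB
TL = 108.666 - 47.3 = 61.366 dB


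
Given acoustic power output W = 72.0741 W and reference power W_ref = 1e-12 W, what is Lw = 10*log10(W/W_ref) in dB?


W / W_ref = 72.0741 / 1e-12 = 7.20741e+13
Lw = 10 * log10(7.20741e+13) = 138.58 dB


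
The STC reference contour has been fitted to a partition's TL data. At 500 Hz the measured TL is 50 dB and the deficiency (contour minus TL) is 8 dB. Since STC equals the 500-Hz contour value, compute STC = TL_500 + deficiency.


By ASTM E413, STC = value of the fitted reference contour at 500 Hz.
Contour value at 500 Hz = TL_500 + deficiency = 50 + 8 = 58
STC = 58


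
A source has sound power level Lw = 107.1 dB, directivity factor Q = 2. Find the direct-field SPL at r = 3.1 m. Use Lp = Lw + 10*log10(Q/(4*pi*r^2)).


4*pi*r^2 = 4*pi*3.1^2 = 120.763 m^2
Q / (4*pi*r^2) = 2 / 120.763 = 0.0165614
Lp = 107.1 + 10*log10(0.0165614) = 89.291 dB


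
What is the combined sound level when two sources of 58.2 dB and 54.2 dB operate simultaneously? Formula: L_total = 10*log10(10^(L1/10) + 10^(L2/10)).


10^(58.2/10) = 660693
10^(54.2/10) = 263027
Sum = 660693 + 263027 = 923720
L_total = 10*log10(923720) = 59.655 dB


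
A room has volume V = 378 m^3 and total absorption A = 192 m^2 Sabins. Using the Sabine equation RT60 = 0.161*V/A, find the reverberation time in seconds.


RT60 = 0.161 * 378 / 192 = 0.31697 s


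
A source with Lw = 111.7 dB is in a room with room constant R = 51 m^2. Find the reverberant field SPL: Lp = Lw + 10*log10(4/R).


4/R = 4/51 = 0.0784314
Lp = 111.7 + 10*log10(0.0784314) = 100.64 dB


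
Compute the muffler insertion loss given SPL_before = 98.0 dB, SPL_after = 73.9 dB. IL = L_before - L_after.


Insertion loss = SPL without muffler - SPL with muffler
IL = 98.0 - 73.9 = 24.1 dB


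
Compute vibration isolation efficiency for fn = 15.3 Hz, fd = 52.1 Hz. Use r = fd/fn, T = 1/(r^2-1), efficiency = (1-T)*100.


r = 52.1 / 15.3 = 3.40523
r^2 - 1 = 3.40523^2 - 1 = 10.5956
T = 1/10.5956 = 0.0943788
Efficiency = (1 - 0.0943788)*100 = 90.562 %


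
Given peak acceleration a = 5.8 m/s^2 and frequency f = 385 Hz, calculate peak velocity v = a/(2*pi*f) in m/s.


omega = 2*pi*f = 2*pi*385 = 2419.03 rad/s
v = a / omega = 5.8 / 2419.03 = 0.0023977 m/s


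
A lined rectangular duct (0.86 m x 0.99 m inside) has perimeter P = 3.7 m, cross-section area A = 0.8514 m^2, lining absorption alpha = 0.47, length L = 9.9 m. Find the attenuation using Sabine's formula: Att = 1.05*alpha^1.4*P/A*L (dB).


alpha^1.4 = 0.47^1.4 = 0.347486
Attenuation rate = 1.05 * alpha^1.4 * P / A
= 1.05 * 0.347486 * 3.7 / 0.8514 = 1.5856 dB/m
Total Att = 1.5856 * 9.9 = 15.697 dB


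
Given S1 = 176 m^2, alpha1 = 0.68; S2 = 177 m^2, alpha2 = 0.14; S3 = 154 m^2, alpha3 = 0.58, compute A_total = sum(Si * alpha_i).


176 * 0.68 = 119.68
177 * 0.14 = 24.78
154 * 0.58 = 89.32
A_total = 119.68 + 24.78 + 89.32 = 233.78 m^2


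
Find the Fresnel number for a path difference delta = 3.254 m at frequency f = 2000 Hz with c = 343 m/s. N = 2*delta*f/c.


N = 2*delta*f/c = 2*delta/lambda, where lambda = c/f
lambda = 343 / 2000 = 0.1715 m
N = 2 * 3.254 / 0.1715 = 37.948


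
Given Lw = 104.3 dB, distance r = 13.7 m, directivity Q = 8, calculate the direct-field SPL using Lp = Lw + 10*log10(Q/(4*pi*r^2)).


4*pi*r^2 = 4*pi*13.7^2 = 2358.58 m^2
Q / (4*pi*r^2) = 8 / 2358.58 = 0.00339187
Lp = 104.3 + 10*log10(0.00339187) = 79.604 dB


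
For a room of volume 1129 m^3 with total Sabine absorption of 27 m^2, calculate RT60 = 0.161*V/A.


RT60 = 0.161 * 1129 / 27 = 6.7322 s


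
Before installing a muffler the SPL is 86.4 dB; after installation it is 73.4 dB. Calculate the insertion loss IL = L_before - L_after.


Insertion loss = SPL without muffler - SPL with muffler
IL = 86.4 - 73.4 = 13 dB


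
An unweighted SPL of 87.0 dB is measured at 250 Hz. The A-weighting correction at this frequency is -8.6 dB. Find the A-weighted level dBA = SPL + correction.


A-weighting table: 250 Hz -> -8.6 dB correction
SPL_A = SPL + correction = 87.0 + (-8.6) = 78.4 dBA


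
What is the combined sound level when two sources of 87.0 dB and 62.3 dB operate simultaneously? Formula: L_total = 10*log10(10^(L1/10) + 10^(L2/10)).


10^(87.0/10) = 5.01187e+08
10^(62.3/10) = 1.69824e+06
Sum = 5.01187e+08 + 1.69824e+06 = 5.02885e+08
L_total = 10*log10(5.02885e+08) = 87.015 dB


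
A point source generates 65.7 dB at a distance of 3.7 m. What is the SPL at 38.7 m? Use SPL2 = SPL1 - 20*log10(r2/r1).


r2/r1 = 38.7/3.7 = 10.4595
Correction = 20*log10(10.4595) = 20.3902 dB
SPL2 = 65.7 - 20.3902 = 45.31 dB


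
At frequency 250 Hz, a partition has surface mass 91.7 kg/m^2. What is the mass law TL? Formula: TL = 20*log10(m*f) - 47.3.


m * f = 91.7 * 250 = 22925
20*log10(22925) = 87.2062 dB
TL = 87.2062 - 47.3 = 39.906 dB


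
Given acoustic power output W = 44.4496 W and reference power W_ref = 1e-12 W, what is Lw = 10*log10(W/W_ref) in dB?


W / W_ref = 44.4496 / 1e-12 = 4.44496e+13
Lw = 10 * log10(4.44496e+13) = 136.48 dB


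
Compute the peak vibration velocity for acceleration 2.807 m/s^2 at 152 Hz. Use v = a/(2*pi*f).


omega = 2*pi*f = 2*pi*152 = 955.044 rad/s
v = a / omega = 2.807 / 955.044 = 0.0029391 m/s


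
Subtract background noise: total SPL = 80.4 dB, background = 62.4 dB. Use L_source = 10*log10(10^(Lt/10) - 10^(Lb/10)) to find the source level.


10^(80.4/10) = 1.09648e+08
10^(62.4/10) = 1.7378e+06
Difference = 1.09648e+08 - 1.7378e+06 = 1.0791e+08
L_source = 10*log10(1.0791e+08) = 80.331 dB


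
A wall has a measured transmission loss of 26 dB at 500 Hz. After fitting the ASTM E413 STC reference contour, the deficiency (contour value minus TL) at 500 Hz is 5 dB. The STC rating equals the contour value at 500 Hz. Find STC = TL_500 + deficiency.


By ASTM E413, STC = value of the fitted reference contour at 500 Hz.
Contour value at 500 Hz = TL_500 + deficiency = 26 + 5 = 31
STC = 31


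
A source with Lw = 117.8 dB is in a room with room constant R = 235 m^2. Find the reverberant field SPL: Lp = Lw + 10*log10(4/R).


4/R = 4/235 = 0.0170213
Lp = 117.8 + 10*log10(0.0170213) = 100.11 dB


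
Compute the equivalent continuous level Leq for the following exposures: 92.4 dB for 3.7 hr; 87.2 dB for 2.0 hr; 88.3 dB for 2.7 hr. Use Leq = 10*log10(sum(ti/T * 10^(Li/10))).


T_total = 3.7 + 2.0 + 2.7 = 8.4 hr
(3.7/8.4) * 10^(92.4/10) = 7.6546e+08
(2.0/8.4) * 10^(87.2/10) = 1.24954e+08
(2.7/8.4) * 10^(88.3/10) = 2.17312e+08
Sum = 7.6546e+08 + 1.24954e+08 + 2.17312e+08 = 1.10773e+09
Leq = 10*log10(1.10773e+09) = 90.444 dB


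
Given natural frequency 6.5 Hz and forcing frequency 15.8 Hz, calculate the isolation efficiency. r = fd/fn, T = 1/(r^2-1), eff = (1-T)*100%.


r = 15.8 / 6.5 = 2.43077
r^2 - 1 = 2.43077^2 - 1 = 4.90864
T = 1/4.90864 = 0.203722
Efficiency = (1 - 0.203722)*100 = 79.628 %


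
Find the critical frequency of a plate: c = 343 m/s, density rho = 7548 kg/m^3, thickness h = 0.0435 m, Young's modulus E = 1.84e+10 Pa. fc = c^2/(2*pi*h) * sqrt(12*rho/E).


12*rho/E = 12*7548/1.84e+10 = 4.92261e-06
sqrt(12*rho/E) = sqrt(4.92261e-06) = 0.0022187
c^2/(2*pi*h) = 343^2/(2*pi*0.0435) = 430446
fc = 430446 * 0.0022187 = 955.03 Hz


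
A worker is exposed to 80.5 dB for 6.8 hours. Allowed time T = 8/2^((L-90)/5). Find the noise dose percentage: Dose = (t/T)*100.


T_allowed = 8 / 2^((80.5 - 90)/5) = 29.8571 hr
Dose = 6.8 / 29.8571 * 100 = 22.775 %


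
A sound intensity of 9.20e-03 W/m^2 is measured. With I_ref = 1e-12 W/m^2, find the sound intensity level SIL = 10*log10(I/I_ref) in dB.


I / I_ref = 9.20e-03 / 1e-12 = 9.2e+09
SIL = 10 * log10(9.2e+09) = 99.638 dB


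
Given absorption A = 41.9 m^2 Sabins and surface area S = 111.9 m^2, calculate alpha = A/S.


Absorption coefficient = absorbed power / incident power
alpha = A / S = 41.9 / 111.9 = 0.37444


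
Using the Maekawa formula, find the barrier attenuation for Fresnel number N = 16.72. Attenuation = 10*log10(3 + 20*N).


3 + 20*N = 3 + 20*16.72 = 337.4
Att = 10*log10(337.4) = 25.281 dB


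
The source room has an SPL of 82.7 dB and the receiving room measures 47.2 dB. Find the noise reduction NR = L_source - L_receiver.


NR = L_source - L_receiver (difference between source and receiving room levels)
NR = 82.7 - 47.2 = 35.5 dB


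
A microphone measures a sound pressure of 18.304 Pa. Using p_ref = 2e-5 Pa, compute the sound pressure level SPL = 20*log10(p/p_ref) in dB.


p / p_ref = 18.304 / 2e-5 = 915200
SPL = 20 * log10(915200) = 119.23 dB


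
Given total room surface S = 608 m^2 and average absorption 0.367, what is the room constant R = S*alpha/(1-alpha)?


R = 608 * 0.367 / (1 - 0.367) = 352.51 m^2


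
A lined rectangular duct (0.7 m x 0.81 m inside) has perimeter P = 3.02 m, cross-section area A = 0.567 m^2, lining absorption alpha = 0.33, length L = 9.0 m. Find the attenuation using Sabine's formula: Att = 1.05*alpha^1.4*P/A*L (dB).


alpha^1.4 = 0.33^1.4 = 0.211797
Attenuation rate = 1.05 * alpha^1.4 * P / A
= 1.05 * 0.211797 * 3.02 / 0.567 = 1.18449 dB/m
Total Att = 1.18449 * 9.0 = 10.66 dB


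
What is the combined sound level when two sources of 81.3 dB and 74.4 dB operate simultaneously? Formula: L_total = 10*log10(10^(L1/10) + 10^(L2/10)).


10^(81.3/10) = 1.34896e+08
10^(74.4/10) = 2.75423e+07
Sum = 1.34896e+08 + 2.75423e+07 = 1.62438e+08
L_total = 10*log10(1.62438e+08) = 82.107 dB


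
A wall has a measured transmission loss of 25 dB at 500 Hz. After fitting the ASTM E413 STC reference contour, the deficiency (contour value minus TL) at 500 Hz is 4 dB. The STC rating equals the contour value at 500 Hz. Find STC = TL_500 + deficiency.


By ASTM E413, STC = value of the fitted reference contour at 500 Hz.
Contour value at 500 Hz = TL_500 + deficiency = 25 + 4 = 29
STC = 29


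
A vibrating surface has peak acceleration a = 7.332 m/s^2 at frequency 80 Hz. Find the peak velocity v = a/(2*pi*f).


omega = 2*pi*f = 2*pi*80 = 502.655 rad/s
v = a / omega = 7.332 / 502.655 = 0.014587 m/s


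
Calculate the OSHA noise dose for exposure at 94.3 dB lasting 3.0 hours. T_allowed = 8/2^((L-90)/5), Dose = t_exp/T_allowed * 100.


T_allowed = 8 / 2^((94.3 - 90)/5) = 4.40762 hr
Dose = 3.0 / 4.40762 * 100 = 68.064 %


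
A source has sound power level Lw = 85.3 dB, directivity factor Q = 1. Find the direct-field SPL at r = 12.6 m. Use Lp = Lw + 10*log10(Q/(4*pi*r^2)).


4*pi*r^2 = 4*pi*12.6^2 = 1995.04 m^2
Q / (4*pi*r^2) = 1 / 1995.04 = 0.000501243
Lp = 85.3 + 10*log10(0.000501243) = 52.3 dB


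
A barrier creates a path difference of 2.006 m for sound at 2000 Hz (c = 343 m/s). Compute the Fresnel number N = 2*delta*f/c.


N = 2*delta*f/c = 2*delta/lambda, where lambda = c/f
lambda = 343 / 2000 = 0.1715 m
N = 2 * 2.006 / 0.1715 = 23.394


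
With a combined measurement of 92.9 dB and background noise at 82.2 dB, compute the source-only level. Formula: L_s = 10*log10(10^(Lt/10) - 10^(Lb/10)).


10^(92.9/10) = 1.94984e+09
10^(82.2/10) = 1.65959e+08
Difference = 1.94984e+09 - 1.65959e+08 = 1.78388e+09
L_source = 10*log10(1.78388e+09) = 92.514 dB


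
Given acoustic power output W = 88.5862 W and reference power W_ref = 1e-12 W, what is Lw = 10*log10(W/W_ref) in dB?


W / W_ref = 88.5862 / 1e-12 = 8.85862e+13
Lw = 10 * log10(8.85862e+13) = 139.47 dB


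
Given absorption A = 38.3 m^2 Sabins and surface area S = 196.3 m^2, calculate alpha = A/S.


Absorption coefficient = absorbed power / incident power
alpha = A / S = 38.3 / 196.3 = 0.19511


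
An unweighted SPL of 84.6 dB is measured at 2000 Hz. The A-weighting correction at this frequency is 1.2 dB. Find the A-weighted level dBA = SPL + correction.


A-weighting table: 2000 Hz -> 1.2 dB correction
SPL_A = SPL + correction = 84.6 + (1.2) = 85.8 dBA


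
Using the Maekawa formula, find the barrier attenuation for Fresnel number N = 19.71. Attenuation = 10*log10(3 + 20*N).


3 + 20*N = 3 + 20*19.71 = 397.2
Att = 10*log10(397.2) = 25.99 dB


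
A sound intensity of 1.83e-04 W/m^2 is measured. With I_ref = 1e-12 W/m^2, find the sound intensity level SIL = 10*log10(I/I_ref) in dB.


I / I_ref = 1.83e-04 / 1e-12 = 1.83e+08
SIL = 10 * log10(1.83e+08) = 82.625 dB


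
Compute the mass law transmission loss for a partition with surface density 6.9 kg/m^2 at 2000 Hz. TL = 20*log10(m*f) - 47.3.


m * f = 6.9 * 2000 = 13800
20*log10(13800) = 82.7976 dB
TL = 82.7976 - 47.3 = 35.498 dB


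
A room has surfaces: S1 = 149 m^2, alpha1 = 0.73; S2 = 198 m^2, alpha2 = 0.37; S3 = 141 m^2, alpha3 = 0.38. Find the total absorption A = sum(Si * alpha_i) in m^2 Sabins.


149 * 0.73 = 108.77
198 * 0.37 = 73.26
141 * 0.38 = 53.58
A_total = 108.77 + 73.26 + 53.58 = 235.61 m^2


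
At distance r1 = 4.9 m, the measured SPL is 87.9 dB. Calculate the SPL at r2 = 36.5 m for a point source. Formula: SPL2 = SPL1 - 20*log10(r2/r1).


r2/r1 = 36.5/4.9 = 7.44898
Correction = 20*log10(7.44898) = 17.4419 dB
SPL2 = 87.9 - 17.4419 = 70.458 dB


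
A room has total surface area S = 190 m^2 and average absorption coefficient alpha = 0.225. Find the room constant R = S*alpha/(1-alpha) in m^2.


R = 190 * 0.225 / (1 - 0.225) = 55.161 m^2


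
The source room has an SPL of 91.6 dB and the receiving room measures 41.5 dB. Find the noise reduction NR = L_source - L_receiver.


NR = L_source - L_receiver (difference between source and receiving room levels)
NR = 91.6 - 41.5 = 50.1 dB


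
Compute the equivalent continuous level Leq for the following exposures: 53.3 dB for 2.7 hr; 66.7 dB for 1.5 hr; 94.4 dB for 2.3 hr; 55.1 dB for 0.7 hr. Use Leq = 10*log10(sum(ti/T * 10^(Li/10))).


T_total = 2.7 + 1.5 + 2.3 + 0.7 = 7.2 hr
(2.7/7.2) * 10^(53.3/10) = 80173.6
(1.5/7.2) * 10^(66.7/10) = 974448
(2.3/7.2) * 10^(94.4/10) = 8.79823e+08
(0.7/7.2) * 10^(55.1/10) = 31460.5
Sum = 80173.6 + 974448 + 8.79823e+08 + 31460.5 = 8.80909e+08
Leq = 10*log10(8.80909e+08) = 89.449 dB


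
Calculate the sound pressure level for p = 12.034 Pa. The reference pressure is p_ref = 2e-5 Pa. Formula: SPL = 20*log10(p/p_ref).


p / p_ref = 12.034 / 2e-5 = 601700
SPL = 20 * log10(601700) = 115.59 dB


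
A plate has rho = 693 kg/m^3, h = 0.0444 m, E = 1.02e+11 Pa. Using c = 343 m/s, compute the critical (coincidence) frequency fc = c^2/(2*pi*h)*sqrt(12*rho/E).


12*rho/E = 12*693/1.02e+11 = 8.15294e-08
sqrt(12*rho/E) = sqrt(8.15294e-08) = 0.000285534
c^2/(2*pi*h) = 343^2/(2*pi*0.0444) = 421721
fc = 421721 * 0.000285534 = 120.42 Hz


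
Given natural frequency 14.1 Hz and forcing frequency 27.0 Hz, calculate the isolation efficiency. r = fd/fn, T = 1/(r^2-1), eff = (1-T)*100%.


r = 27.0 / 14.1 = 1.91489
r^2 - 1 = 1.91489^2 - 1 = 2.6668
T = 1/2.6668 = 0.374981
Efficiency = (1 - 0.374981)*100 = 62.502 %


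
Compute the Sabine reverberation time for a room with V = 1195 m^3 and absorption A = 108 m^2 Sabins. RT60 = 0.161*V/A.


RT60 = 0.161 * 1195 / 108 = 1.7814 s


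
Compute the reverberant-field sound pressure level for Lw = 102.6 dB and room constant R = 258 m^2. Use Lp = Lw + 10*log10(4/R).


4/R = 4/258 = 0.0155039
Lp = 102.6 + 10*log10(0.0155039) = 84.504 dB


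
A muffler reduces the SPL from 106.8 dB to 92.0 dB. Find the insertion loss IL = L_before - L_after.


Insertion loss = SPL without muffler - SPL with muffler
IL = 106.8 - 92.0 = 14.8 dB


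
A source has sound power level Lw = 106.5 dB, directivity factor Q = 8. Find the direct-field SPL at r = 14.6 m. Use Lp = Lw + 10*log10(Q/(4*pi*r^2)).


4*pi*r^2 = 4*pi*14.6^2 = 2678.65 m^2
Q / (4*pi*r^2) = 8 / 2678.65 = 0.00298658
Lp = 106.5 + 10*log10(0.00298658) = 81.252 dB


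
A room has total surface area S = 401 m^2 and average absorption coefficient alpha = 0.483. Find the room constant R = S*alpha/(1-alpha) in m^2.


R = 401 * 0.483 / (1 - 0.483) = 374.63 m^2


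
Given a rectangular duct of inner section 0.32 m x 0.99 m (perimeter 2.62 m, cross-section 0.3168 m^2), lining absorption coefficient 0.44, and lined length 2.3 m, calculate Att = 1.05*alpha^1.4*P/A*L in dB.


alpha^1.4 = 0.44^1.4 = 0.316835
Attenuation rate = 1.05 * alpha^1.4 * P / A
= 1.05 * 0.316835 * 2.62 / 0.3168 = 2.7513 dB/m
Total Att = 2.7513 * 2.3 = 6.328 dB


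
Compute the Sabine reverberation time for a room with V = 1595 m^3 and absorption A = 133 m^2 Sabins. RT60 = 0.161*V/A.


RT60 = 0.161 * 1595 / 133 = 1.9308 s


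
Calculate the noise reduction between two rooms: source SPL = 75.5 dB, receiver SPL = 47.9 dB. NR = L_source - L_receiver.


NR = L_source - L_receiver (difference between source and receiving room levels)
NR = 75.5 - 47.9 = 27.6 dB


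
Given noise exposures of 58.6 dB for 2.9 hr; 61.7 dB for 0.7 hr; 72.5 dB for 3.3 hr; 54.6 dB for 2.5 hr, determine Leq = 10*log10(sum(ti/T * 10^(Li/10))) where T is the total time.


T_total = 2.9 + 0.7 + 3.3 + 2.5 = 9.4 hr
(2.9/9.4) * 10^(58.6/10) = 223496
(0.7/9.4) * 10^(61.7/10) = 110146
(3.3/9.4) * 10^(72.5/10) = 6.2429e+06
(2.5/9.4) * 10^(54.6/10) = 76703
Sum = 223496 + 110146 + 6.2429e+06 + 76703 = 6.65324e+06
Leq = 10*log10(6.65324e+06) = 68.23 dB


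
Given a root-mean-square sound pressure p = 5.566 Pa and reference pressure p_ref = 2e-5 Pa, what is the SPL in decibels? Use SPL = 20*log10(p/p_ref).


p / p_ref = 5.566 / 2e-5 = 278300
SPL = 20 * log10(278300) = 108.89 dB


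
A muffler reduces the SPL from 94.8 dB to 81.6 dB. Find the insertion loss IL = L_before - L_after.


Insertion loss = SPL without muffler - SPL with muffler
IL = 94.8 - 81.6 = 13.2 dB


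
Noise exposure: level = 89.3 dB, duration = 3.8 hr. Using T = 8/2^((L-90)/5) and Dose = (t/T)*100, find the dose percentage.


T_allowed = 8 / 2^((89.3 - 90)/5) = 8.81524 hr
Dose = 3.8 / 8.81524 * 100 = 43.107 %


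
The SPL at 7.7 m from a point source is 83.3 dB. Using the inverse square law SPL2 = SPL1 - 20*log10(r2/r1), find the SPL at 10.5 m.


r2/r1 = 10.5/7.7 = 1.36364
Correction = 20*log10(1.36364) = 2.69399 dB
SPL2 = 83.3 - 2.69399 = 80.606 dB


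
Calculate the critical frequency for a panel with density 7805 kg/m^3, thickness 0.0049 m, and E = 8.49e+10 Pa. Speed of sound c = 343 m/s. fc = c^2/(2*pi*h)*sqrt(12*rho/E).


12*rho/E = 12*7805/8.49e+10 = 1.10318e-06
sqrt(12*rho/E) = sqrt(1.10318e-06) = 0.00105032
c^2/(2*pi*h) = 343^2/(2*pi*0.0049) = 3.82131e+06
fc = 3.82131e+06 * 0.00105032 = 4013.6 Hz


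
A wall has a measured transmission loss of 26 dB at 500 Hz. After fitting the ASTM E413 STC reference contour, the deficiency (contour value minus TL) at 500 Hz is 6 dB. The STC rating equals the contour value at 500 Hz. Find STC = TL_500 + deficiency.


By ASTM E413, STC = value of the fitted reference contour at 500 Hz.
Contour value at 500 Hz = TL_500 + deficiency = 26 + 6 = 32
STC = 32


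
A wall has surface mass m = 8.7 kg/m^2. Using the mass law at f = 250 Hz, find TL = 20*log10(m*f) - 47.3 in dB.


m * f = 8.7 * 250 = 2175
20*log10(2175) = 66.7492 dB
TL = 66.7492 - 47.3 = 19.449 dB


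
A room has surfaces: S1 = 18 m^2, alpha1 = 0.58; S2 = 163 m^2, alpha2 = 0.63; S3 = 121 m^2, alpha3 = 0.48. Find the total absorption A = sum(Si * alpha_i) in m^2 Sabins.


18 * 0.58 = 10.44
163 * 0.63 = 102.69
121 * 0.48 = 58.08
A_total = 10.44 + 102.69 + 58.08 = 171.21 m^2


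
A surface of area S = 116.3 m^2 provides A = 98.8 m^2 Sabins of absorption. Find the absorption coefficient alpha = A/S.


Absorption coefficient = absorbed power / incident power
alpha = A / S = 98.8 / 116.3 = 0.84953


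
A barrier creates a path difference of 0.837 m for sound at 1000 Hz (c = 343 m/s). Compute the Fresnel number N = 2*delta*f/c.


N = 2*delta*f/c = 2*delta/lambda, where lambda = c/f
lambda = 343 / 1000 = 0.343 m
N = 2 * 0.837 / 0.343 = 4.8805


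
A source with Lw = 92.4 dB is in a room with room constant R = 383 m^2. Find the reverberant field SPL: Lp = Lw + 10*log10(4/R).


4/R = 4/383 = 0.0104439
Lp = 92.4 + 10*log10(0.0104439) = 72.589 dB


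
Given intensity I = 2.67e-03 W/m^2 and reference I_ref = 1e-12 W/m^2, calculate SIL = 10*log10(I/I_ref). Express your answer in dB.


I / I_ref = 2.67e-03 / 1e-12 = 2.67e+09
SIL = 10 * log10(2.67e+09) = 94.265 dB


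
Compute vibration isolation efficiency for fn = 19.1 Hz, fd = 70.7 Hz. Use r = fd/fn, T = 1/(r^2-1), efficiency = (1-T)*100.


r = 70.7 / 19.1 = 3.70157
r^2 - 1 = 3.70157^2 - 1 = 12.7016
T = 1/12.7016 = 0.0787302
Efficiency = (1 - 0.0787302)*100 = 92.127 %


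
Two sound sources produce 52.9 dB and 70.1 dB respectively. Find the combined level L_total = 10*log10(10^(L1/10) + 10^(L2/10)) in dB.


10^(52.9/10) = 194984
10^(70.1/10) = 1.02329e+07
Sum = 194984 + 1.02329e+07 = 1.04279e+07
L_total = 10*log10(1.04279e+07) = 70.182 dB


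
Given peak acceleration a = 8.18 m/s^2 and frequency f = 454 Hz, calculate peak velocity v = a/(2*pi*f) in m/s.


omega = 2*pi*f = 2*pi*454 = 2852.57 rad/s
v = a / omega = 8.18 / 2852.57 = 0.0028676 m/s


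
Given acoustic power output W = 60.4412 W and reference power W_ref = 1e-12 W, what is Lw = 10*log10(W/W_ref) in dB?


W / W_ref = 60.4412 / 1e-12 = 6.04412e+13
Lw = 10 * log10(6.04412e+13) = 137.81 dB


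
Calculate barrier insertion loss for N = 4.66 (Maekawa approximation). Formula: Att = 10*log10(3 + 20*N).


3 + 20*N = 3 + 20*4.66 = 96.2
Att = 10*log10(96.2) = 19.832 dB


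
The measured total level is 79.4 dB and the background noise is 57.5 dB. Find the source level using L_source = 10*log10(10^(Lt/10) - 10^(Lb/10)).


10^(79.4/10) = 8.70964e+07
10^(57.5/10) = 562341
Difference = 8.70964e+07 - 562341 = 8.65341e+07
L_source = 10*log10(8.65341e+07) = 79.372 dB


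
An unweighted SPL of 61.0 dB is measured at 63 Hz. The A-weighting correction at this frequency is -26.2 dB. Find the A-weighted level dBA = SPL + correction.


A-weighting table: 63 Hz -> -26.2 dB correction
SPL_A = SPL + correction = 61.0 + (-26.2) = 34.8 dBA


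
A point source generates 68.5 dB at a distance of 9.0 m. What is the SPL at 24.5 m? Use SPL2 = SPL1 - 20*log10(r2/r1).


r2/r1 = 24.5/9.0 = 2.72222
Correction = 20*log10(2.72222) = 8.69846 dB
SPL2 = 68.5 - 8.69846 = 59.802 dB


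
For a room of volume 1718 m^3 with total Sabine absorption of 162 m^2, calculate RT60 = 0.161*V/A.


RT60 = 0.161 * 1718 / 162 = 1.7074 s


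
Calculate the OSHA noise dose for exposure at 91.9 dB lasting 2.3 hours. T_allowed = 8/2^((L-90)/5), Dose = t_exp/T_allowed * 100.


T_allowed = 8 / 2^((91.9 - 90)/5) = 6.1475 hr
Dose = 2.3 / 6.1475 * 100 = 37.414 %


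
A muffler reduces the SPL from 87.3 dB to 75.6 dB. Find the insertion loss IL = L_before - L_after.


Insertion loss = SPL without muffler - SPL with muffler
IL = 87.3 - 75.6 = 11.7 dB


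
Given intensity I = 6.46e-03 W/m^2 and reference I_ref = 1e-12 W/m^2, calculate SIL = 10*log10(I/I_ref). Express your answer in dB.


I / I_ref = 6.46e-03 / 1e-12 = 6.46e+09
SIL = 10 * log10(6.46e+09) = 98.102 dB


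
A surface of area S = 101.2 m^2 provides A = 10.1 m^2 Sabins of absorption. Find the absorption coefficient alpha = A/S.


Absorption coefficient = absorbed power / incident power
alpha = A / S = 10.1 / 101.2 = 0.099802


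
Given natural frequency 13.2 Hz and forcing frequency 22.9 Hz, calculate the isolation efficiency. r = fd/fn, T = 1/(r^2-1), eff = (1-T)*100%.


r = 22.9 / 13.2 = 1.73485
r^2 - 1 = 1.73485^2 - 1 = 2.0097
T = 1/2.0097 = 0.497587
Efficiency = (1 - 0.497587)*100 = 50.241 %


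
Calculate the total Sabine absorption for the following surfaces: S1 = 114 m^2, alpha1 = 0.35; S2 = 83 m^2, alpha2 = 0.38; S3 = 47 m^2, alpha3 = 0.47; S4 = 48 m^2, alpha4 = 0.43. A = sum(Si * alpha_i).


114 * 0.35 = 39.9
83 * 0.38 = 31.54
47 * 0.47 = 22.09
48 * 0.43 = 20.64
A_total = 39.9 + 31.54 + 22.09 + 20.64 = 114.17 m^2


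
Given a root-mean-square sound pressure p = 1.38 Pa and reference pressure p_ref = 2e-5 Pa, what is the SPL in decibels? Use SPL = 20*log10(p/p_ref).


p / p_ref = 1.38 / 2e-5 = 69000
SPL = 20 * log10(69000) = 96.777 dB


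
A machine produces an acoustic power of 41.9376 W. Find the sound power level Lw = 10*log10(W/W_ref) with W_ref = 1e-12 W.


W / W_ref = 41.9376 / 1e-12 = 4.19376e+13
Lw = 10 * log10(4.19376e+13) = 136.23 dB


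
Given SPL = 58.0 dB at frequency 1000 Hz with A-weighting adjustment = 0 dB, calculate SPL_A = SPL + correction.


A-weighting table: 1000 Hz -> 0 dB correction
SPL_A = SPL + correction = 58.0 + (0) = 58 dBA


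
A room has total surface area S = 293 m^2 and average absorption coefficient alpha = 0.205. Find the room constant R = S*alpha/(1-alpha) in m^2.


R = 293 * 0.205 / (1 - 0.205) = 75.553 m^2


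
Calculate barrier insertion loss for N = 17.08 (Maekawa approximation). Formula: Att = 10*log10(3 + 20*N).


3 + 20*N = 3 + 20*17.08 = 344.6
Att = 10*log10(344.6) = 25.373 dB


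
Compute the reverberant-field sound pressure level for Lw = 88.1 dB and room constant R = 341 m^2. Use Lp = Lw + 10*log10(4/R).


4/R = 4/341 = 0.0117302
Lp = 88.1 + 10*log10(0.0117302) = 68.793 dB


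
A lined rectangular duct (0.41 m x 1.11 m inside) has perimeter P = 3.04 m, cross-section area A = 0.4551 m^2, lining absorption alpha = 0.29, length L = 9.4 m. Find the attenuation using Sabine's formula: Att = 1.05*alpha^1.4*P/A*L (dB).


alpha^1.4 = 0.29^1.4 = 0.176749
Attenuation rate = 1.05 * alpha^1.4 * P / A
= 1.05 * 0.176749 * 3.04 / 0.4551 = 1.23969 dB/m
Total Att = 1.23969 * 9.4 = 11.653 dB


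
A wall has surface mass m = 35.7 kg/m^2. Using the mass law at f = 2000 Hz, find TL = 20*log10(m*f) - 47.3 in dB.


m * f = 35.7 * 2000 = 71400
20*log10(71400) = 97.074 dB
TL = 97.074 - 47.3 = 49.774 dB


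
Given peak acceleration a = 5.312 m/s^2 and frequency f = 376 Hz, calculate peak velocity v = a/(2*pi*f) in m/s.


omega = 2*pi*f = 2*pi*376 = 2362.48 rad/s
v = a / omega = 5.312 / 2362.48 = 0.0022485 m/s


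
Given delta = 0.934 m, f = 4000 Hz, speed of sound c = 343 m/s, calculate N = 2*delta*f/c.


N = 2*delta*f/c = 2*delta/lambda, where lambda = c/f
lambda = 343 / 4000 = 0.08575 m
N = 2 * 0.934 / 0.08575 = 21.784


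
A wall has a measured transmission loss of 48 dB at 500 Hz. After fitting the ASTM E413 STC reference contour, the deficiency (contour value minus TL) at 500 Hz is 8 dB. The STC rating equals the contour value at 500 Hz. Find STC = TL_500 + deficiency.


By ASTM E413, STC = value of the fitted reference contour at 500 Hz.
Contour value at 500 Hz = TL_500 + deficiency = 48 + 8 = 56
STC = 56


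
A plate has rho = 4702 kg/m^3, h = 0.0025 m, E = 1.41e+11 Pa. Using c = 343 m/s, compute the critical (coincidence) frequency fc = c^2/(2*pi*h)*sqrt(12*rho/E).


12*rho/E = 12*4702/1.41e+11 = 4.0017e-07
sqrt(12*rho/E) = sqrt(4.0017e-07) = 0.00063259
c^2/(2*pi*h) = 343^2/(2*pi*0.0025) = 7.48977e+06
fc = 7.48977e+06 * 0.00063259 = 4738 Hz


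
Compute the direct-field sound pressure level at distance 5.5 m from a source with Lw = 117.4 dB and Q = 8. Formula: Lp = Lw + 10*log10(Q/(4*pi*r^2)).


4*pi*r^2 = 4*pi*5.5^2 = 380.133 m^2
Q / (4*pi*r^2) = 8 / 380.133 = 0.0210453
Lp = 117.4 + 10*log10(0.0210453) = 100.63 dB


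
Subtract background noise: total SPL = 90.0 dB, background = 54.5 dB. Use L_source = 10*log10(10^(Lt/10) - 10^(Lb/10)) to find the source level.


10^(90.0/10) = 1e+09
10^(54.5/10) = 281838
Difference = 1e+09 - 281838 = 9.99718e+08
L_source = 10*log10(9.99718e+08) = 89.999 dB


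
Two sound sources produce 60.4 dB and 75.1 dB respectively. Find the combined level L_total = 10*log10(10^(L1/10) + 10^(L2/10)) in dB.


10^(60.4/10) = 1.09648e+06
10^(75.1/10) = 3.23594e+07
Sum = 1.09648e+06 + 3.23594e+07 = 3.34559e+07
L_total = 10*log10(3.34559e+07) = 75.245 dB


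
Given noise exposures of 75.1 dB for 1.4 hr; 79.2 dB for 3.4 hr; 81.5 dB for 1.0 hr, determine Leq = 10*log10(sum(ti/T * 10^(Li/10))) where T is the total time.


T_total = 1.4 + 3.4 + 1.0 = 5.8 hr
(1.4/5.8) * 10^(75.1/10) = 7.81088e+06
(3.4/5.8) * 10^(79.2/10) = 4.87586e+07
(1.0/5.8) * 10^(81.5/10) = 2.43541e+07
Sum = 7.81088e+06 + 4.87586e+07 + 2.43541e+07 = 8.09236e+07
Leq = 10*log10(8.09236e+07) = 79.081 dB


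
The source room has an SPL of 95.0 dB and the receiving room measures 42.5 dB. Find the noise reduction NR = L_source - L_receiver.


NR = L_source - L_receiver (difference between source and receiving room levels)
NR = 95.0 - 42.5 = 52.5 dB


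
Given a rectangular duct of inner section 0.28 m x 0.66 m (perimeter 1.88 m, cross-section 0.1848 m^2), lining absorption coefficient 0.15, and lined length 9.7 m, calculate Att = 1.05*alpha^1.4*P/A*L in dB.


alpha^1.4 = 0.15^1.4 = 0.0702308
Attenuation rate = 1.05 * alpha^1.4 * P / A
= 1.05 * 0.0702308 * 1.88 / 0.1848 = 0.750193 dB/m
Total Att = 0.750193 * 9.7 = 7.2769 dB


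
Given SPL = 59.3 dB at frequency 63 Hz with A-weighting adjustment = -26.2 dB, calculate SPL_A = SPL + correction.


A-weighting table: 63 Hz -> -26.2 dB correction
SPL_A = SPL + correction = 59.3 + (-26.2) = 33.1 dBA


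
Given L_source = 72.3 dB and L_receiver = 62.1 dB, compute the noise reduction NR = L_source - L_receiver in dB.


NR = L_source - L_receiver (difference between source and receiving room levels)
NR = 72.3 - 62.1 = 10.2 dB


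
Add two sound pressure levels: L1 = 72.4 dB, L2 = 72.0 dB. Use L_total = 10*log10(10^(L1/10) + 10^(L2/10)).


10^(72.4/10) = 1.7378e+07
10^(72.0/10) = 1.58489e+07
Sum = 1.7378e+07 + 1.58489e+07 = 3.32269e+07
L_total = 10*log10(3.32269e+07) = 75.215 dB


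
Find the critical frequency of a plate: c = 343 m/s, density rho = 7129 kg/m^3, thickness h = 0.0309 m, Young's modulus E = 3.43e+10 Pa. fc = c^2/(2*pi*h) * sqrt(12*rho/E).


12*rho/E = 12*7129/3.43e+10 = 2.49411e-06
sqrt(12*rho/E) = sqrt(2.49411e-06) = 0.00157928
c^2/(2*pi*h) = 343^2/(2*pi*0.0309) = 605968
fc = 605968 * 0.00157928 = 956.99 Hz


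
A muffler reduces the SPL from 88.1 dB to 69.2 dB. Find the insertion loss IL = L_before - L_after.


Insertion loss = SPL without muffler - SPL with muffler
IL = 88.1 - 69.2 = 18.9 dB


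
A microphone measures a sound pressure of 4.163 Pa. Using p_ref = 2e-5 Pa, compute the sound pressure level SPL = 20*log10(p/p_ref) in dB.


p / p_ref = 4.163 / 2e-5 = 208150
SPL = 20 * log10(208150) = 106.37 dB


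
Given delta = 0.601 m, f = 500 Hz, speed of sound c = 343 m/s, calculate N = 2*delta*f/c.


N = 2*delta*f/c = 2*delta/lambda, where lambda = c/f
lambda = 343 / 500 = 0.686 m
N = 2 * 0.601 / 0.686 = 1.7522


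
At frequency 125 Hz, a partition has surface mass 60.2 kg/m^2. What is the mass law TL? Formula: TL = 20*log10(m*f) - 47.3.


m * f = 60.2 * 125 = 7525
20*log10(7525) = 77.5301 dB
TL = 77.5301 - 47.3 = 30.23 dB


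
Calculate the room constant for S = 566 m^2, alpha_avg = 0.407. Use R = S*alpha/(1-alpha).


R = 566 * 0.407 / (1 - 0.407) = 388.47 m^2


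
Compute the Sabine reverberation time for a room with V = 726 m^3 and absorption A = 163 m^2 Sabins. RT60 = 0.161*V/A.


RT60 = 0.161 * 726 / 163 = 0.71709 s


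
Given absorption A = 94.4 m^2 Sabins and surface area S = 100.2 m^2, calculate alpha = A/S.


Absorption coefficient = absorbed power / incident power
alpha = A / S = 94.4 / 100.2 = 0.94212


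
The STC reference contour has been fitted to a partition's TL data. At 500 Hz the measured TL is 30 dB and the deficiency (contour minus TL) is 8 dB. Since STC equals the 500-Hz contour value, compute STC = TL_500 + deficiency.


By ASTM E413, STC = value of the fitted reference contour at 500 Hz.
Contour value at 500 Hz = TL_500 + deficiency = 30 + 8 = 38
STC = 38


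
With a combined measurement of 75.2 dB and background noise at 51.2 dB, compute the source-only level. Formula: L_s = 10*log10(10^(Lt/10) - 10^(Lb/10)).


10^(75.2/10) = 3.31131e+07
10^(51.2/10) = 131826
Difference = 3.31131e+07 - 131826 = 3.29813e+07
L_source = 10*log10(3.29813e+07) = 75.183 dB


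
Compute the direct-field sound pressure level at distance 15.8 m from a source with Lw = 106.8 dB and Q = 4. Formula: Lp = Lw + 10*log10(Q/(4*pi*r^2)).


4*pi*r^2 = 4*pi*15.8^2 = 3137.07 m^2
Q / (4*pi*r^2) = 4 / 3137.07 = 0.00127508
Lp = 106.8 + 10*log10(0.00127508) = 77.855 dB


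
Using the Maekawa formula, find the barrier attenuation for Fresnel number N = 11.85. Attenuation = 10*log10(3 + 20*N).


3 + 20*N = 3 + 20*11.85 = 240
Att = 10*log10(240) = 23.802 dB


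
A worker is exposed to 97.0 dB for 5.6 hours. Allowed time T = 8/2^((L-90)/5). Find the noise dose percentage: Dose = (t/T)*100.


T_allowed = 8 / 2^((97.0 - 90)/5) = 3.03143 hr
Dose = 5.6 / 3.03143 * 100 = 184.73 %


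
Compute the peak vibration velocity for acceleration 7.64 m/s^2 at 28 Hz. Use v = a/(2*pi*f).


omega = 2*pi*f = 2*pi*28 = 175.929 rad/s
v = a / omega = 7.64 / 175.929 = 0.043427 m/s


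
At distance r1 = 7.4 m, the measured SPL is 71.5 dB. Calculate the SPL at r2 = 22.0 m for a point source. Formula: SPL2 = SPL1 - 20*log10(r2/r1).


r2/r1 = 22.0/7.4 = 2.97297
Correction = 20*log10(2.97297) = 9.46381 dB
SPL2 = 71.5 - 9.46381 = 62.036 dB


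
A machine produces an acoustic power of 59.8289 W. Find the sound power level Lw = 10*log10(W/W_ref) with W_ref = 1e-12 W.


W / W_ref = 59.8289 / 1e-12 = 5.98289e+13
Lw = 10 * log10(5.98289e+13) = 137.77 dB


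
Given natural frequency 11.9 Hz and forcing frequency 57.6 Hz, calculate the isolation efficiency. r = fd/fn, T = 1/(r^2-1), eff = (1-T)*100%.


r = 57.6 / 11.9 = 4.84034
r^2 - 1 = 4.84034^2 - 1 = 22.4289
T = 1/22.4289 = 0.0445853
Efficiency = (1 - 0.0445853)*100 = 95.541 %


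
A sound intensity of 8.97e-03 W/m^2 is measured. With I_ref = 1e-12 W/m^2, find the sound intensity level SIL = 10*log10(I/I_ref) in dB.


I / I_ref = 8.97e-03 / 1e-12 = 8.97e+09
SIL = 10 * log10(8.97e+09) = 99.528 dB


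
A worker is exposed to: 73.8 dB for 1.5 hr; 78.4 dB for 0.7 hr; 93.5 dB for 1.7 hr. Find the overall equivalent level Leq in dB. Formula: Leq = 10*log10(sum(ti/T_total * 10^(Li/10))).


T_total = 1.5 + 0.7 + 1.7 = 3.9 hr
(1.5/3.9) * 10^(73.8/10) = 9.22628e+06
(0.7/3.9) * 10^(78.4/10) = 1.24175e+07
(1.7/3.9) * 10^(93.5/10) = 9.75853e+08
Sum = 9.22628e+06 + 1.24175e+07 + 9.75853e+08 = 9.97497e+08
Leq = 10*log10(9.97497e+08) = 89.989 dB


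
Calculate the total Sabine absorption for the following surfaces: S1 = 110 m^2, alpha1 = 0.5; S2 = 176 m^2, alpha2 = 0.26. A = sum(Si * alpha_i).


110 * 0.5 = 55
176 * 0.26 = 45.76
A_total = 55 + 45.76 = 100.76 m^2


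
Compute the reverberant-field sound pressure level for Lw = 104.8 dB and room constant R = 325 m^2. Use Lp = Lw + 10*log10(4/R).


4/R = 4/325 = 0.0123077
Lp = 104.8 + 10*log10(0.0123077) = 85.702 dB
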